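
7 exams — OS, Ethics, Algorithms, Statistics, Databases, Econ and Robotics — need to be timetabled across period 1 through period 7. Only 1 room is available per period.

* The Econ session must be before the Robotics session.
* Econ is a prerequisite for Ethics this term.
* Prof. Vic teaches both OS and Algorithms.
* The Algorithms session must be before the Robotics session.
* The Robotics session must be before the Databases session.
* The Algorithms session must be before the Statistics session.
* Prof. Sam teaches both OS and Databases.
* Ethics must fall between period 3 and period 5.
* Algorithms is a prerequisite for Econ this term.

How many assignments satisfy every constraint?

57

Splitting on Ethics: it can be period 3 (12), period 4 (21), period 5 (24). Listing each branch's schedules as (OS, Algorithms, Statistics, Databases, Econ, Robotics) by period number:
Ethics=period 3: (4,1,5,7,2,6) (4,1,6,7,2,5) (4,1,7,6,2,5) (5,1,4,7,2,6) (5,1,6,7,2,4) (5,1,7,6,2,4) (6,1,4,7,2,5) (6,1,5,7,2,4) (6,1,7,5,2,4) (7,1,4,6,2,5) (7,1,5,6,2,4) (7,1,6,5,2,4) — 12.
Ethics=period 4: (1,2,5,7,3,6) (1,2,6,7,3,5) (1,2,7,6,3,5) (2,1,5,7,3,6) (2,1,6,7,3,5) (2,1,7,6,3,5) (3,1,5,7,2,6) (3,1,6,7,2,5) (3,1,7,6,2,5) (5,1,2,7,3,6) (5,1,3,7,2,6) (5,1,6,7,2,3) (5,1,7,6,2,3) (6,1,2,7,3,5) (6,1,3,7,2,5) (6,1,5,7,2,3) (6,1,7,5,2,3) (7,1,2,6,3,5) (7,1,3,6,2,5) (7,1,5,6,2,3) (7,1,6,5,2,3) — 21.
Ethics=period 5: (1,2,3,7,4,6) (1,2,4,7,3,6) (1,2,6,7,3,4) (1,2,7,6,3,4) (2,1,3,7,4,6) (2,1,4,7,3,6) (2,1,6,7,3,4) (2,1,7,6,3,4) (3,1,2,7,4,6) (3,1,4,7,2,6) (3,1,6,7,2,4) (3,1,7,6,2,4) (4,1,2,7,3,6) (4,1,3,7,2,6) (4,1,6,7,2,3) (4,1,7,6,2,3) (6,1,2,7,3,4) (6,1,3,7,2,4) (6,1,4,7,2,3) (6,1,7,4,2,3) (7,1,2,6,3,4) (7,1,3,6,2,4) (7,1,4,6,2,3) (7,1,6,4,2,3) — 24.
Summing: 12 + 21 + 24 = 57.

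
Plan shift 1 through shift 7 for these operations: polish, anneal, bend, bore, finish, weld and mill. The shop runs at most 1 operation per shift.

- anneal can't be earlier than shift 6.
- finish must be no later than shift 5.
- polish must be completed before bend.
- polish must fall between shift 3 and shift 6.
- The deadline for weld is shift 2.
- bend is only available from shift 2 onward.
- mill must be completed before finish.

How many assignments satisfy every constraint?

48

Splitting on polish: it can be shift 3 (20), shift 4 (16), shift 5 (12). Listing each branch's schedules as (anneal, bend, bore, finish, weld, mill) by shift number:
polish=shift 3: (6,4,7,5,1,2) (6,4,7,5,2,1) (6,5,7,4,1,2) (6,5,7,4,2,1) (6,7,1,5,2,4) (6,7,2,5,1,4) (6,7,4,5,1,2) (6,7,4,5,2,1) (6,7,5,4,1,2) (6,7,5,4,2,1) (7,4,6,5,1,2) (7,4,6,5,2,1) (7,5,6,4,1,2) (7,5,6,4,2,1) (7,6,1,5,2,4) (7,6,2,5,1,4) (7,6,4,5,1,2) (7,6,4,5,2,1) (7,6,5,4,1,2) (7,6,5,4,2,1) — 20.
polish=shift 4: (6,5,7,3,1,2) (6,5,7,3,2,1) (6,7,1,5,2,3) (6,7,2,5,1,3) (6,7,3,5,1,2) (6,7,3,5,2,1) (6,7,5,3,1,2) (6,7,5,3,2,1) (7,5,6,3,1,2) (7,5,6,3,2,1) (7,6,1,5,2,3) (7,6,2,5,1,3) (7,6,3,5,1,2) (7,6,3,5,2,1) (7,6,5,3,1,2) (7,6,5,3,2,1) — 16.
polish=shift 5: (6,7,1,4,2,3) (6,7,2,4,1,3) (6,7,3,4,1,2) (6,7,3,4,2,1) (6,7,4,3,1,2) (6,7,4,3,2,1) (7,6,1,4,2,3) (7,6,2,4,1,3) (7,6,3,4,1,2) (7,6,3,4,2,1) (7,6,4,3,1,2) (7,6,4,3,2,1) — 12.
Summing: 20 + 16 + 12 = 48.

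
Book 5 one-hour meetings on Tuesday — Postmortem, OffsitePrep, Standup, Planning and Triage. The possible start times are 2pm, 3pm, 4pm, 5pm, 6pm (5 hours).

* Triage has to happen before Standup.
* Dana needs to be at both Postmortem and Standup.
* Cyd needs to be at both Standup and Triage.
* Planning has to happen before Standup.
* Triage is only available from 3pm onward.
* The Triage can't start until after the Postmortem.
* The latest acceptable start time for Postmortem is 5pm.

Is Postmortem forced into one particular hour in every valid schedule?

Postmortem can be 2pm (e.g. OffsitePrep -> 2pm; Planning -> 2pm; Triage -> 3pm; Postmortem -> 2pm; Standup -> 4pm) or 3pm (e.g. Standup -> 5pm; Planning -> 2pm; OffsitePrep -> 2pm; Postmortem -> 3pm; Triage -> 4pm).

No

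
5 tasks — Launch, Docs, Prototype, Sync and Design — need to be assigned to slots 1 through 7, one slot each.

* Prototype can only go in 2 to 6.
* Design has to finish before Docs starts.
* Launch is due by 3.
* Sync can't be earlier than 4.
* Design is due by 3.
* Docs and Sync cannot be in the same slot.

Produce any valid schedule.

Sync -> 4; Prototype -> 2; Design -> 1; Docs -> 2; Launch -> 1

Checking: Design(1) before Docs(2); Docs(2) != Sync(4); Design=1 in [1,3]; Launch=1 in [1,3]; Sync=4 in [4,7]; Prototype=2 in [2,6].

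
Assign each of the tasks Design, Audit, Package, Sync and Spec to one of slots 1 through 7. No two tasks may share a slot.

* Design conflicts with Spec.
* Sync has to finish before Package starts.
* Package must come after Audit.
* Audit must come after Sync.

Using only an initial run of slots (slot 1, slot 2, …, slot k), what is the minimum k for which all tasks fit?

5

The precedence chain requires at least 3 distinct slots.
With at most 1 per slot and 5 tasks, at least 5 slots are needed.
5 works (last occupied slot: 5): for example Audit in 2; Design in 4; Spec in 5; Sync in 1; Package in 3.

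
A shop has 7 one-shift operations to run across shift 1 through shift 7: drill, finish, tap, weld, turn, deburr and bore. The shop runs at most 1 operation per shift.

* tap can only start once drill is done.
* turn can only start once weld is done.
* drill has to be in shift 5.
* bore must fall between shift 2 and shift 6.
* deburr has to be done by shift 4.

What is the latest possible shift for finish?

finish at shift 7 is achievable: bore in shift 2, turn in shift 4, weld in shift 3, tap in shift 6, deburr in shift 1, drill in shift 5, finish in shift 7.

shift 7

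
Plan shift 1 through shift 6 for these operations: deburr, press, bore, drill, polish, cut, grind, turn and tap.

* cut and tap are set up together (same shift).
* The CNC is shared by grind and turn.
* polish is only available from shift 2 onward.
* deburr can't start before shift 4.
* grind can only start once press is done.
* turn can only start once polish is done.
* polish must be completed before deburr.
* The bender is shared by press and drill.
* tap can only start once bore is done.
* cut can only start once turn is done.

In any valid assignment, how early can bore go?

shift 1

Downstream work caps bore at shift 5.
bore at shift 1 is achievable: polish=shift 2; deburr=shift 4; cut=shift 4; turn=shift 3; press=shift 1; tap=shift 4; bore=shift 1; drill=shift 2; grind=shift 2.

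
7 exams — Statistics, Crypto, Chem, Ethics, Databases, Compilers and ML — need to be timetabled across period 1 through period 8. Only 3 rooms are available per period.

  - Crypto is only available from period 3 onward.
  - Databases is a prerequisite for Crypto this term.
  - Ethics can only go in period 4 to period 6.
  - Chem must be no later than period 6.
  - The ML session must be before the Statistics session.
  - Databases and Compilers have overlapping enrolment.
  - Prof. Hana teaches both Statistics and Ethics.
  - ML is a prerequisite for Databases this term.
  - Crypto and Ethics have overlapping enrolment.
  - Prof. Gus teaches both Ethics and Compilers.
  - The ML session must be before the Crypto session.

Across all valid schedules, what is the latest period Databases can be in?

Precedence pushes Databases to at least period 2; downstream work caps Databases at period 7.
Databases at period 7 is achievable: Ethics in period 4; Crypto in period 8; Chem in period 1; Statistics in period 2; Databases in period 7; ML in period 1; Compilers in period 1.

period 7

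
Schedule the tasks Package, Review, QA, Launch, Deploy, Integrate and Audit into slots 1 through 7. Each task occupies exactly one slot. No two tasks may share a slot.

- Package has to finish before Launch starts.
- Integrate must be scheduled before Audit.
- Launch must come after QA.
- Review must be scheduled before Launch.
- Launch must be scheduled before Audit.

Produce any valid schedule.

Review in 2; Audit in 6; Deploy in 7; Package in 1; Launch in 4; QA in 3; Integrate in 5

Checking: Launch(4) before Audit(6); Review(2) before Launch(4); Package(1) before Launch(4); QA(3) before Launch(4); Integrate(5) before Audit(6); max 1 per slot (cap 1).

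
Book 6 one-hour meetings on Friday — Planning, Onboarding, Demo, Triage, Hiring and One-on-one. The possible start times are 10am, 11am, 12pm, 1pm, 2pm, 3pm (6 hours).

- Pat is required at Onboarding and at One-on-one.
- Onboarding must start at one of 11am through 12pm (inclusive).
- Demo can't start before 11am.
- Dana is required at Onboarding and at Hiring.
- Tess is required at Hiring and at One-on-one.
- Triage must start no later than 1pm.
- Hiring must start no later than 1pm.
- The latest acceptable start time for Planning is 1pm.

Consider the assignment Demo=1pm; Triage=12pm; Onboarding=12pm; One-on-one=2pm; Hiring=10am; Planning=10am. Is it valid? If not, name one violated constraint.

Dana is required at Onboarding and at Hiring — holds.
Tess is required at Hiring and at One-on-one — holds.
Triage must start no later than 1pm — holds.
Hiring must start no later than 1pm — holds.
The latest acceptable start time for Planning is 1pm — holds.
Pat is required at Onboarding and at One-on-one — holds.
Onboarding must start at one of 11am through 12pm (inclusive) — holds.
Demo can't start before 11am — holds.

Yes, all constraints hold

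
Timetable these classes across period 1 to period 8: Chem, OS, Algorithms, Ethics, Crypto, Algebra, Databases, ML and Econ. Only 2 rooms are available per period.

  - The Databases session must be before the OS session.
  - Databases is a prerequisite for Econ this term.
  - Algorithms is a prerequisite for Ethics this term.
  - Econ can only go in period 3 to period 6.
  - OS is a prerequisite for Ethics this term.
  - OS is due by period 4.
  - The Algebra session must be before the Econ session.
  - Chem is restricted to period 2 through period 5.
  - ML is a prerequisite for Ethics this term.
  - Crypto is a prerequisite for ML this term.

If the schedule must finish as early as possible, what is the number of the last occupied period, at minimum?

period 5

The precedence chain requires at least 3 distinct periods.
With at most 2 per period and 9 classes, at least 5 periods are needed.
5 works (last occupied period: period 5): for example OS -> period 2; Ethics -> period 5; Databases -> period 1; Econ -> period 3; ML -> period 4; Algebra -> period 1; Crypto -> period 3; Chem -> period 2; Algorithms -> period 4.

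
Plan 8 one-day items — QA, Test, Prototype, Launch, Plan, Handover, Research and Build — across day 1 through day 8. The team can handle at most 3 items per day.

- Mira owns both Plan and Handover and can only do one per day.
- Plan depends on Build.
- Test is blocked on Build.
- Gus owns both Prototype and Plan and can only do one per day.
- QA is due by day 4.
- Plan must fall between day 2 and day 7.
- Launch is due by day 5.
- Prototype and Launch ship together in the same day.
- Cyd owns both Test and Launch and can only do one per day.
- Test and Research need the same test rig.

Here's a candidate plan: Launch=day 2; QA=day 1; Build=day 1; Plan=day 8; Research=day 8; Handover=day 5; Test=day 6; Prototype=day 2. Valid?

Test is blocked on Build — holds.
The team can handle at most 3 items per day — holds.
Plan must fall between day 2 and day 7 — violated.
Gus owns both Prototype and Plan and can only do one per day — holds.
Test and Research need the same test rig — holds.
Plan depends on Build — holds.
Prototype and Launch ship together in the same day — holds.
Cyd owns both Test and Launch and can only do one per day — holds.
Mira owns both Plan and Handover and can only do one per day — holds.
Launch is due by day 5 — holds.
QA is due by day 4 — holds.

No. Plan must fall between day 2 and day 7 is not satisfied.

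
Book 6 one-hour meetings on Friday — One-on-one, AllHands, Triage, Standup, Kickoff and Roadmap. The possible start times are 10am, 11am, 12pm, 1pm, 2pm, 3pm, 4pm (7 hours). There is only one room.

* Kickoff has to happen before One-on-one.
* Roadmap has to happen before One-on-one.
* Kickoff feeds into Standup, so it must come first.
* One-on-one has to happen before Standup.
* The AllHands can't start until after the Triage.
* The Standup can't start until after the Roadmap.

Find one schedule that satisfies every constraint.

One-on-one in 12pm; AllHands in 3pm; Roadmap in 11am; Triage in 2pm; Kickoff in 10am; Standup in 1pm

Checking: Kickoff(10am) before Standup(1pm); Roadmap(11am) before Standup(1pm); One-on-one(12pm) before Standup(1pm); Kickoff(10am) before One-on-one(12pm); Roadmap(11am) before One-on-one(12pm); Triage(2pm) before AllHands(3pm); max 1 per hour (cap 1).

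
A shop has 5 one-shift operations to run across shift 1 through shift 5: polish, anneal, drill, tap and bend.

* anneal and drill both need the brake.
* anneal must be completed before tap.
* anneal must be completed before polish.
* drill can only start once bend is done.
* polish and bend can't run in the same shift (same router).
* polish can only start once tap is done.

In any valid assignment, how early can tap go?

shift 2

Precedence pushes tap to at least shift 2; downstream work caps tap at shift 4.
tap at shift 2 is achievable: drill=shift 2, anneal=shift 1, tap=shift 2, bend=shift 1, polish=shift 3.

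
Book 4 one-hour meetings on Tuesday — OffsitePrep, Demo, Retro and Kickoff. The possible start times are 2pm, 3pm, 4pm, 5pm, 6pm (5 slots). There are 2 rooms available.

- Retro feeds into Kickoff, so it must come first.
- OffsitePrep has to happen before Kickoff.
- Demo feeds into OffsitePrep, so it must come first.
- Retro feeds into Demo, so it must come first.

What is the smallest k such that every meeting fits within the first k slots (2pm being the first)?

The precedence chain requires at least 4 distinct slots.
With at most 2 per slot and 4 meetings, at least 2 slots are needed.
4 works (last occupied slot: 5pm): for example Retro -> 2pm, Kickoff -> 5pm, Demo -> 3pm, OffsitePrep -> 4pm.

4 slots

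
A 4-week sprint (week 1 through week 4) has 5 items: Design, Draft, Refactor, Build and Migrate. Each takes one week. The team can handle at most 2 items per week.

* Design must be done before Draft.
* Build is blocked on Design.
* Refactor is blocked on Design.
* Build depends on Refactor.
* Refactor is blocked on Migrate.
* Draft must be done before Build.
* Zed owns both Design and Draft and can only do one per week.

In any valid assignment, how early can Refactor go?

week 2

Precedence pushes Refactor to at least week 2; downstream work caps Refactor at week 3.
Refactor at week 2 is achievable: Draft in week 2, Refactor in week 2, Design in week 1, Migrate in week 1, Build in week 3.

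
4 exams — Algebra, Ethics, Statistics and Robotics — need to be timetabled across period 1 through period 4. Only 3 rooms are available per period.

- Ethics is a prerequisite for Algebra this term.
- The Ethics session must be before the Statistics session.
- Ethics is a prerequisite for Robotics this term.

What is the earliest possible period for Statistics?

Precedence pushes Statistics to at least period 2.
Statistics at period 2 is achievable: Algebra in period 2, Ethics in period 1, Statistics in period 2, Robotics in period 2.

period 2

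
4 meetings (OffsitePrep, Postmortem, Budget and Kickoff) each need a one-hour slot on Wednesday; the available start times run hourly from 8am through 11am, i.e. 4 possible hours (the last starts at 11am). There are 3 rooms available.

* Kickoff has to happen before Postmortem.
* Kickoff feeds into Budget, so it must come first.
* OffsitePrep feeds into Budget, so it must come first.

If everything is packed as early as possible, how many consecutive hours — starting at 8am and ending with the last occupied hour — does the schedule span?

The precedence chain requires at least 2 distinct hours.
With at most 3 per hour and 4 meetings, at least 2 hours are needed.
2 works (last occupied hour: 9am): for example Postmortem=9am, Kickoff=8am, Budget=9am, OffsitePrep=8am.

2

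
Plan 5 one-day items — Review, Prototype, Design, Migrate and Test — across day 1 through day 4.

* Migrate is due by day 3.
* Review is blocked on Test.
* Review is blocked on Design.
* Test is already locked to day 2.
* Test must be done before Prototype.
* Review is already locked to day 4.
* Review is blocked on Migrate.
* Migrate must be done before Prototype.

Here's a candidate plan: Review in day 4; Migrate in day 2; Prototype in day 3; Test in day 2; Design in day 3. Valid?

Review is blocked on Migrate — holds.
Review is already locked to day 4 — holds.
Test must be done before Prototype — holds.
Test is already locked to day 2 — holds.
Review is blocked on Test — holds.
Review is blocked on Design — holds.
Migrate is due by day 3 — holds.
Migrate must be done before Prototype — holds.

Yes, all constraints hold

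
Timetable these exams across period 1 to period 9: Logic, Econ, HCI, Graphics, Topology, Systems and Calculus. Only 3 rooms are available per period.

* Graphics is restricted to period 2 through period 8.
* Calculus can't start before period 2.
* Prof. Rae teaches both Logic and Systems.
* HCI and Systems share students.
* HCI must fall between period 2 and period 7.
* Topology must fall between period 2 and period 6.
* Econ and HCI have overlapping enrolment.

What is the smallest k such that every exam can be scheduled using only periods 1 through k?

With at most 3 per period and 7 exams, at least 3 periods are needed.
HCI can't be placed before period 2, so the schedule must run through at least period 2.
3 works (last occupied period: period 3): for example Calculus -> period 3; Topology -> period 2; Systems -> period 3; Econ -> period 1; Logic -> period 1; HCI -> period 2; Graphics -> period 2.

3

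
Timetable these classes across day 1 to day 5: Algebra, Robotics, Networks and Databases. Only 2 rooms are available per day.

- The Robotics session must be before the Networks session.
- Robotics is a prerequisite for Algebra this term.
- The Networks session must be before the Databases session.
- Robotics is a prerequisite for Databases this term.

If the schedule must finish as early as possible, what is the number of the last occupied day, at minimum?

The precedence chain requires at least 3 distinct days.
With at most 2 per day and 4 classes, at least 2 days are needed.
3 works (last occupied day: day 3): for example Databases -> day 3, Algebra -> day 2, Robotics -> day 1, Networks -> day 2.

3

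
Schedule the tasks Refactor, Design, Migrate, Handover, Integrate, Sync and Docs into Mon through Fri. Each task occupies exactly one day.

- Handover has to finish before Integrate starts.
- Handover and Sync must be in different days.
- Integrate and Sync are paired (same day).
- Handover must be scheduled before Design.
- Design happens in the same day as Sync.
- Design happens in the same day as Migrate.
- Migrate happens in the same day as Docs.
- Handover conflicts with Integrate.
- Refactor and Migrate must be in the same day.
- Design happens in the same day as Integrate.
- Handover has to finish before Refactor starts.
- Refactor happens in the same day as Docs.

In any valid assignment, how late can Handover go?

Downstream work caps Handover at Thu.
Handover at Thu is achievable: Migrate -> Fri, Refactor -> Fri, Handover -> Thu, Design -> Fri, Sync -> Fri, Docs -> Fri, Integrate -> Fri.

Thu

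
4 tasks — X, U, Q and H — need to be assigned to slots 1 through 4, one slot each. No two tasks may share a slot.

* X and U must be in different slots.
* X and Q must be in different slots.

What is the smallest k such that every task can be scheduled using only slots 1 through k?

4

With at most 1 per slot and 4 tasks, at least 4 slots are needed.
4 works (last occupied slot: 4): for example U -> 2; X -> 1; Q -> 3; H -> 4.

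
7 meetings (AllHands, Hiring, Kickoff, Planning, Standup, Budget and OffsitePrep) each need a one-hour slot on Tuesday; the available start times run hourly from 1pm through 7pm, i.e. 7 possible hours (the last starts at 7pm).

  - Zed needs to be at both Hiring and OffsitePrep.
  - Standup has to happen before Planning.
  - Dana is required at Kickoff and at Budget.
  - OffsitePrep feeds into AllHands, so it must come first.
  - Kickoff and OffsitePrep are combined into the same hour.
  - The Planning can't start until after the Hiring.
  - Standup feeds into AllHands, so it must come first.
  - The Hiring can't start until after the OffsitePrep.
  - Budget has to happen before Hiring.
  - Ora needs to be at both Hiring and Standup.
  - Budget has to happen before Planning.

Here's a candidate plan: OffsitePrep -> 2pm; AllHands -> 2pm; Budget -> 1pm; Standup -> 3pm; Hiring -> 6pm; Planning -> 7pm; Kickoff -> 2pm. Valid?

No — it violates: Standup feeds into AllHands, so it must come first

Ora needs to be at both Hiring and Standup — holds.
Budget has to happen before Planning — holds.
The Planning can't start until after the Hiring — holds.
The Hiring can't start until after the OffsitePrep — holds.
Kickoff and OffsitePrep are combined into the same hour — holds.
Dana is required at Kickoff and at Budget — holds.
Standup has to happen before Planning — holds.
OffsitePrep feeds into AllHands, so it must come first — violated.
Standup feeds into AllHands, so it must come first — violated.
Zed needs to be at both Hiring and OffsitePrep — holds.
Budget has to happen before Hiring — holds.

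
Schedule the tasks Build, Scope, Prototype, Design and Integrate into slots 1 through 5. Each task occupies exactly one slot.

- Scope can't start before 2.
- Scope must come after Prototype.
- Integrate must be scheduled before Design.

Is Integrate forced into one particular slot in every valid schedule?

Integrate can be 1 (e.g. Integrate=1, Build=1, Design=2, Prototype=1, Scope=2) or 2 (e.g. Integrate=2; Design=3; Build=1; Prototype=1; Scope=2).

No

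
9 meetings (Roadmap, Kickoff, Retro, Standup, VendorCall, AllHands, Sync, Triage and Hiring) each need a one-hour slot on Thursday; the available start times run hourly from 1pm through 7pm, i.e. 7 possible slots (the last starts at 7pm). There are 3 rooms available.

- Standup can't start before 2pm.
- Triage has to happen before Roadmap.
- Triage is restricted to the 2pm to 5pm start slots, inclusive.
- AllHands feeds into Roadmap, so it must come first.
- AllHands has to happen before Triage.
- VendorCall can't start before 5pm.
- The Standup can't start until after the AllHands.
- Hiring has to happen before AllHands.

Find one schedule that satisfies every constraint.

Roadmap in 4pm; Retro in 1pm; Hiring in 1pm; VendorCall in 5pm; Kickoff in 1pm; Triage in 3pm; Sync in 2pm; AllHands in 2pm; Standup in 3pm

Checking: Hiring(1pm) before AllHands(2pm); AllHands(2pm) before Standup(3pm); AllHands(2pm) before Roadmap(4pm); Triage(3pm) before Roadmap(4pm); AllHands(2pm) before Triage(3pm); VendorCall=5pm in [5pm,7pm]; Triage=3pm in [2pm,5pm]; Standup=3pm in [2pm,7pm]; max 3 per slot (cap 3).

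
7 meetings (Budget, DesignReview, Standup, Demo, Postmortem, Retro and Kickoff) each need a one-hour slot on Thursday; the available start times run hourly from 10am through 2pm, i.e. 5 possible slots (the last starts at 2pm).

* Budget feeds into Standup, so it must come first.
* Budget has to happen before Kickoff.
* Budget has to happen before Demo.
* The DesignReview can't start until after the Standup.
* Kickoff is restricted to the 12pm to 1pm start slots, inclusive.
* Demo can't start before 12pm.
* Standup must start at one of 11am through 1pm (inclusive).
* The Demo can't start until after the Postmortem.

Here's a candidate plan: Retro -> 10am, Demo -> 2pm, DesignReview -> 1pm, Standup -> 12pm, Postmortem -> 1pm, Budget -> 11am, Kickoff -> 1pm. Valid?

Budget has to happen before Kickoff — holds.
Budget feeds into Standup, so it must come first — holds.
Standup must start at one of 11am through 1pm (inclusive) — holds.
Demo can't start before 12pm — holds.
Budget has to happen before Demo — holds.
The DesignReview can't start until after the Standup — holds.
The Demo can't start until after the Postmortem — holds.
Kickoff is restricted to the 12pm to 1pm start slots, inclusive — holds.

Valid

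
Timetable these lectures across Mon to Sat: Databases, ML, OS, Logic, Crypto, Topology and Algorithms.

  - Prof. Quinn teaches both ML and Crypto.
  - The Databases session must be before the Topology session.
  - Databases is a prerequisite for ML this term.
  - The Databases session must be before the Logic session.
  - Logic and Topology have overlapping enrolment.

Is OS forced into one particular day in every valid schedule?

No

OS can be Mon (e.g. Algorithms in Mon, Logic in Tue, Crypto in Mon, ML in Tue, OS in Mon, Databases in Mon, Topology in Wed) or Tue (e.g. Topology in Wed, Logic in Tue, OS in Tue, Databases in Mon, Crypto in Mon, Algorithms in Mon, ML in Tue).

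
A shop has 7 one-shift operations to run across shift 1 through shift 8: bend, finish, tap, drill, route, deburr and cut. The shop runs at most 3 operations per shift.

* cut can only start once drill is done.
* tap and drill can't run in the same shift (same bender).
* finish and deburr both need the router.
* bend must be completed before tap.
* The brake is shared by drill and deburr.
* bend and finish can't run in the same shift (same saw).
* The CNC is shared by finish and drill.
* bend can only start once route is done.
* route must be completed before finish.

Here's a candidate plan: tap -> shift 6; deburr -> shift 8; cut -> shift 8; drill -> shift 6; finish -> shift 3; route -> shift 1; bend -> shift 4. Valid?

No — it violates: tap and drill can't run in the same shift (same bender)

cut can only start once drill is done — holds.
route must be completed before finish — holds.
tap and drill can't run in the same shift (same bender) — violated.
finish and deburr both need the router — holds.
The shop runs at most 3 operations per shift — holds.
bend can only start once route is done — holds.
The CNC is shared by finish and drill — holds.
The brake is shared by drill and deburr — holds.
bend must be completed before tap — holds.
bend and finish can't run in the same shift (same saw) — holds.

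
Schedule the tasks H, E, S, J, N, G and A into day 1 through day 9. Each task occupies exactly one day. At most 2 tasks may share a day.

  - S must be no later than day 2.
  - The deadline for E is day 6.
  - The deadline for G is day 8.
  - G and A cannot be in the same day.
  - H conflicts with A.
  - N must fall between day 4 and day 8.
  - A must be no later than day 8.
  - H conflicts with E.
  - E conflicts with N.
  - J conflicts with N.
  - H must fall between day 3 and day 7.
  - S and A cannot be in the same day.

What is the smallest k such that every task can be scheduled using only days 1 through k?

With at most 2 per day and 7 tasks, at least 4 days are needed.
N can't be placed before day 4, so the schedule must run through at least day 4.
4 works (last occupied day: day 4): for example G in day 2, J in day 2, E in day 1, N in day 4, A in day 4, S in day 1, H in day 3.

4 days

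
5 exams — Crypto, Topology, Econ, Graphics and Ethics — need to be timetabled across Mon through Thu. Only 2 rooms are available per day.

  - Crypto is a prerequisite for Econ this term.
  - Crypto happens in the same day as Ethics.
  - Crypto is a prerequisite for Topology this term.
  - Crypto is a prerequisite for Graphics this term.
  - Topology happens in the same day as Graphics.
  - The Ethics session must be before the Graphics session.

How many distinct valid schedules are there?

Splitting on Crypto: it can be Mon (6), Tue (2). Listing each branch's schedules as (Topology, Econ, Graphics, Ethics):
Crypto=Mon: (Tue,Wed,Tue,Mon) (Tue,Thu,Tue,Mon) (Wed,Tue,Wed,Mon) (Wed,Thu,Wed,Mon) (Thu,Tue,Thu,Mon) (Thu,Wed,Thu,Mon) — 6.
Crypto=Tue: (Wed,Thu,Wed,Tue) (Thu,Wed,Thu,Tue) — 2.
Summing: 6 + 2 = 8.

8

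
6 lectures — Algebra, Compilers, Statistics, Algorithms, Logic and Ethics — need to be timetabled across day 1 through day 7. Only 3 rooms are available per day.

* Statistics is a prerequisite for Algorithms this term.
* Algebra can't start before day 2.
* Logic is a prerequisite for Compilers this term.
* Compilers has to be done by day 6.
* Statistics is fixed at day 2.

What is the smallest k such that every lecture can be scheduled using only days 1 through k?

The precedence chain requires at least 2 distinct days.
With at most 3 per day and 6 lectures, at least 2 days are needed.
Propagating the time windows through the other constraints, Algorithms can't land before day 3, so the schedule must run through at least day 3.
3 works (last occupied day: day 3): for example Algebra in day 2, Ethics in day 1, Logic in day 1, Algorithms in day 3, Compilers in day 2, Statistics in day 2.

3 days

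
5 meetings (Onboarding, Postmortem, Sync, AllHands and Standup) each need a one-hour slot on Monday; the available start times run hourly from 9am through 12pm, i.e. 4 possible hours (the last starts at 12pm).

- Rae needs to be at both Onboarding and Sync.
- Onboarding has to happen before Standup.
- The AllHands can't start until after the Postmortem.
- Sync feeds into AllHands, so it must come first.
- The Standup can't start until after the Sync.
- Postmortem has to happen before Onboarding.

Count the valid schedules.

16

Splitting on Onboarding: it can be 10am (7), 11am (9). Listing each branch's schedules as (Postmortem, Sync, AllHands, Standup):
Onboarding=10am: (9am,9am,10am,11am) (9am,9am,10am,12pm) (9am,9am,11am,11am) (9am,9am,11am,12pm) (9am,9am,12pm,11am) (9am,9am,12pm,12pm) (9am,11am,12pm,12pm) — 7.
Onboarding=11am: (9am,9am,10am,12pm) (9am,9am,11am,12pm) (9am,9am,12pm,12pm) (9am,10am,11am,12pm) (9am,10am,12pm,12pm) (10am,9am,11am,12pm) (10am,9am,12pm,12pm) (10am,10am,11am,12pm) (10am,10am,12pm,12pm) — 9.
Summing: 7 + 9 = 16.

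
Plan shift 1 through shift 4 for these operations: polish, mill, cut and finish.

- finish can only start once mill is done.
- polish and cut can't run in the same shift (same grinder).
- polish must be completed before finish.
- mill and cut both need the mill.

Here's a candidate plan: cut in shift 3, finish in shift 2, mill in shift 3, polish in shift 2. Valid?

No — it violates: finish can only start once mill is done

polish and cut can't run in the same shift (same grinder) — holds.
polish must be completed before finish — violated.
mill and cut both need the mill — violated.
finish can only start once mill is done — violated.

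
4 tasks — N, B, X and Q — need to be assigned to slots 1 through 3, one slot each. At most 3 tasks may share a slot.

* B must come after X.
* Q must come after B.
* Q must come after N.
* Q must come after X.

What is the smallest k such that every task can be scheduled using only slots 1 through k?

The precedence chain requires at least 3 distinct slots.
With at most 3 per slot and 4 tasks, at least 2 slots are needed.
3 works (last occupied slot: 3): for example N in 1; X in 1; Q in 3; B in 2.

3 slots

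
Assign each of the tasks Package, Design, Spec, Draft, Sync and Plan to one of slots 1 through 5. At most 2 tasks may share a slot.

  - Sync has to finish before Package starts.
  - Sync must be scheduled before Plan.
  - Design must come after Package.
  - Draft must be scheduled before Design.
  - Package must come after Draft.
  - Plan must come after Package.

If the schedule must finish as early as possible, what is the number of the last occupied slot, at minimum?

slot 3

The precedence chain requires at least 3 distinct slots.
With at most 2 per slot and 6 tasks, at least 3 slots are needed.
3 works (last occupied slot: 3): for example Draft=1; Spec=2; Plan=3; Package=2; Design=3; Sync=1.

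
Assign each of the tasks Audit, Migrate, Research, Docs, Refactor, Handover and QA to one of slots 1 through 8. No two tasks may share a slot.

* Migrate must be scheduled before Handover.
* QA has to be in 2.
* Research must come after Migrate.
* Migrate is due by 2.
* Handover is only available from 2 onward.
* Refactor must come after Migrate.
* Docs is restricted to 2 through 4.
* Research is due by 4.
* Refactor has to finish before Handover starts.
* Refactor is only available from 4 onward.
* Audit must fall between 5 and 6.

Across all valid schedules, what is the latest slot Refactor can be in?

7

Refactor is available from 4; downstream work caps Refactor at 7.
Refactor at 7 is achievable: QA -> 2; Migrate -> 1; Audit -> 5; Handover -> 8; Refactor -> 7; Research -> 4; Docs -> 3.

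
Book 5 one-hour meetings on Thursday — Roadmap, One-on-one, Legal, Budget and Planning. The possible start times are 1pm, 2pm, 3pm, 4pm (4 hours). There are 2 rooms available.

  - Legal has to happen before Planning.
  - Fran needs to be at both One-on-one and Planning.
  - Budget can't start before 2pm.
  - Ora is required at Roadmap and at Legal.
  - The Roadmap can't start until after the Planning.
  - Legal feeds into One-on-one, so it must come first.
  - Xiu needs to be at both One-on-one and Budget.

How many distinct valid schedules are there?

14

Splitting on Roadmap: it can be 3pm (4), 4pm (10). Listing each branch's schedules as (One-on-one, Legal, Budget, Planning):
Roadmap=3pm: (3pm,1pm,2pm,2pm) (3pm,1pm,4pm,2pm) (4pm,1pm,2pm,2pm) (4pm,1pm,3pm,2pm) — 4.
Roadmap=4pm: (2pm,1pm,3pm,3pm) (2pm,1pm,4pm,3pm) (3pm,1pm,2pm,2pm) (3pm,1pm,4pm,2pm) (4pm,1pm,2pm,2pm) (4pm,1pm,2pm,3pm) (4pm,1pm,3pm,2pm) (4pm,1pm,3pm,3pm) (4pm,2pm,2pm,3pm) (4pm,2pm,3pm,3pm) — 10.
Summing: 4 + 10 = 14.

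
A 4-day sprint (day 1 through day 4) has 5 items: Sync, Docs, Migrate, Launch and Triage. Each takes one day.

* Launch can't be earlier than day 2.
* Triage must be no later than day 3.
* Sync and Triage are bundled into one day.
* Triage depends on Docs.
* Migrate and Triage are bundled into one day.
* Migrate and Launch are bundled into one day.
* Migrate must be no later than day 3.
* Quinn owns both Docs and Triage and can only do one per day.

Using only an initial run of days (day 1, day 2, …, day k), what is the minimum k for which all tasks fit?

The precedence chain requires at least 2 distinct days.
2 works (last occupied day: day 2): for example Sync=day 2, Triage=day 2, Launch=day 2, Migrate=day 2, Docs=day 1.

2 days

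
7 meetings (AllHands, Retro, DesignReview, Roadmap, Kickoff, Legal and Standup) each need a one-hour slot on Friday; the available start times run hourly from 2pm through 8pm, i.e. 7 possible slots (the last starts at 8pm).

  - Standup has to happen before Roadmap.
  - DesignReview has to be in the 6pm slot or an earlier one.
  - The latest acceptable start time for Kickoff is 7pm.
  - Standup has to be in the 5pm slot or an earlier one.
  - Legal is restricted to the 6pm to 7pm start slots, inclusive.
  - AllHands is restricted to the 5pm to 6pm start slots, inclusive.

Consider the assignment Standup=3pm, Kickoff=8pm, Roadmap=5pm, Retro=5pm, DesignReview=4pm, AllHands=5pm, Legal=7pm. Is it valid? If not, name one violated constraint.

No. The latest acceptable start time for Kickoff is 7pm is not satisfied.

Standup has to happen before Roadmap — holds.
DesignReview has to be in the 6pm slot or an earlier one — holds.
Standup has to be in the 5pm slot or an earlier one — holds.
Legal is restricted to the 6pm to 7pm start slots, inclusive — holds.
The latest acceptable start time for Kickoff is 7pm — violated.
AllHands is restricted to the 5pm to 6pm start slots, inclusive — holds.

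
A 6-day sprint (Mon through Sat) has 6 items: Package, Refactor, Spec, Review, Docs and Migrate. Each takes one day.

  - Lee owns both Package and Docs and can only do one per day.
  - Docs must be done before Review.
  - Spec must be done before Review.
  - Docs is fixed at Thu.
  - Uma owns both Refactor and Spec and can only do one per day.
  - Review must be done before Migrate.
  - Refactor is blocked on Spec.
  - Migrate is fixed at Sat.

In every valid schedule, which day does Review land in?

Fri

Docs is fixed at Thu and must come before Review, so Review is at least Fri.
Migrate is fixed at Sat and must come after Review, so Review is at most Fri.
So Review must be Fri.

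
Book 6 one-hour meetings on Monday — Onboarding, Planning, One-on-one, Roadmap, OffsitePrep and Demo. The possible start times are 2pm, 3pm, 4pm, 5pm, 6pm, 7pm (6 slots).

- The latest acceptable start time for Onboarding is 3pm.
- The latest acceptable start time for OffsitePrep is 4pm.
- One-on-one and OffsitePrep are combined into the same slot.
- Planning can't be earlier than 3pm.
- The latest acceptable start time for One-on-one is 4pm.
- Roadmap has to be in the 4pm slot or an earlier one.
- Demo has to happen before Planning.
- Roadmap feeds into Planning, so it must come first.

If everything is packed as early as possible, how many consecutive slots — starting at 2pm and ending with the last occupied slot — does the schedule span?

The precedence chain requires at least 2 distinct slots.
2 works (last occupied slot: 3pm): for example One-on-one -> 2pm; Roadmap -> 2pm; OffsitePrep -> 2pm; Planning -> 3pm; Onboarding -> 2pm; Demo -> 2pm.

2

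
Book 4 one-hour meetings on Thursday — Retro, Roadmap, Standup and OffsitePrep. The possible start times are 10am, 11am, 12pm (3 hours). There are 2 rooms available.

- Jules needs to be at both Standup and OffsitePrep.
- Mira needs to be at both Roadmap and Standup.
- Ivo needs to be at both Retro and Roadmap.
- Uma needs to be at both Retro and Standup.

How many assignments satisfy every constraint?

Splitting on Retro: it can be 10am (4), 11am (4), 12pm (4). Listing each branch's schedules as (Roadmap, Standup, OffsitePrep):
Retro=10am: (11am,12pm,10am) (11am,12pm,11am) (12pm,11am,10am) (12pm,11am,12pm) — 4.
Retro=11am: (10am,12pm,10am) (10am,12pm,11am) (12pm,10am,11am) (12pm,10am,12pm) — 4.
Retro=12pm: (10am,11am,10am) (10am,11am,12pm) (11am,10am,11am) (11am,10am,12pm) — 4.
Summing: 4 + 4 + 4 = 12.

12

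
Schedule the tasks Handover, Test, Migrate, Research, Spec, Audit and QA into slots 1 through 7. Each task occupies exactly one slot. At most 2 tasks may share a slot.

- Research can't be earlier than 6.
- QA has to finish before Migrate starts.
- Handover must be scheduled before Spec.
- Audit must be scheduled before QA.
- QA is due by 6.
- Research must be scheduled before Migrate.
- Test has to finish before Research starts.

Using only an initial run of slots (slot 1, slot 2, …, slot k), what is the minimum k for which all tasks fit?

7

The precedence chain requires at least 3 distinct slots.
With at most 2 per slot and 7 tasks, at least 4 slots are needed.
Propagating the time windows through the other constraints, Migrate can't land before 7, so the schedule must run through at least slot 7.
7 works (last occupied slot: 7): for example Handover in 1; Test in 2; Audit in 1; Research in 6; QA in 2; Spec in 3; Migrate in 7.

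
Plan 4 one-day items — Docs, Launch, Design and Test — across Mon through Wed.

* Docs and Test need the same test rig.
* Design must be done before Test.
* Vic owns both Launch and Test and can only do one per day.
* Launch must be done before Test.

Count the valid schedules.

Splitting on Docs: it can be Mon (5), Tue (4), Wed (1). Listing each branch's schedules as (Launch, Design, Test):
Docs=Mon: (Mon,Mon,Tue) (Mon,Mon,Wed) (Mon,Tue,Wed) (Tue,Mon,Wed) (Tue,Tue,Wed) — 5.
Docs=Tue: (Mon,Mon,Wed) (Mon,Tue,Wed) (Tue,Mon,Wed) (Tue,Tue,Wed) — 4.
Docs=Wed: (Mon,Mon,Tue) — 1.
Summing: 5 + 4 + 1 = 10.

10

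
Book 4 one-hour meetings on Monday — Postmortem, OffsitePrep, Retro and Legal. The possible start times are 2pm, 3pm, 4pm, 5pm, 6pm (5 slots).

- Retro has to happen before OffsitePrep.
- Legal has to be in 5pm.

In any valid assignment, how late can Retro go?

5pm

Downstream work caps Retro at 5pm.
Retro at 5pm is achievable: Retro in 5pm; Postmortem in 2pm; OffsitePrep in 6pm; Legal in 5pm.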